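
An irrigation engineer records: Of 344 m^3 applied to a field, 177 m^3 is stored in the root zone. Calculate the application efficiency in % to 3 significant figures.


Approach: apply the application efficiency ratio, Ea = (stored/applied)*100.
Ea = (177/344)*100 = 51.5 %
Therefore the application efficiency = 51.5 %.


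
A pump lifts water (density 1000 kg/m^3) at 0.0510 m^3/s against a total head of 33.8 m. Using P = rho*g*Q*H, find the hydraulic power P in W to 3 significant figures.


P = 1000 * 9.81 * 0.0510 * 33.8 = 16900 W
Therefore the hydraulic power P = 16900 W.


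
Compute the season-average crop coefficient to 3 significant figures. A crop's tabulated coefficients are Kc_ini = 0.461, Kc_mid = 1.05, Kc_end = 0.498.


Approach: apply a simple seasonal average, Kc_avg = (Kc_ini + Kc_mid + Kc_end)/3.
Kc_avg = (0.461 + 1.05 + 0.498)/3 = 0.670
Therefore the season-average crop coefficient = 0.670.


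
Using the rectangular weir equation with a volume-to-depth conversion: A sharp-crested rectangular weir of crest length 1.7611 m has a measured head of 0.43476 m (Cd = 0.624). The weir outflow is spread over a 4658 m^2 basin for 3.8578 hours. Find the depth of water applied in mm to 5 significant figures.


Approach: apply the rectangular weir equation with a volume-to-depth conversion, Q = (2/3)*Cd*L*sqrt(2g)*H^1.5; d = Q*t/A * 1000.
Step 1 — weir discharge:
  Q = (2/3)*0.624*1.7611*sqrt(2*9.81)*0.43476^1.5 = 0.9302533 m^3/s
Step 2 — volume: V = 0.9302533 * 3.8578*3600 = 12919.43 m^3
Step 3 — depth: d = V/A * 1000 = 12919.43/4658 * 1000 = 2773.6 mm
Therefore the depth of water applied = 2773.6 mm.


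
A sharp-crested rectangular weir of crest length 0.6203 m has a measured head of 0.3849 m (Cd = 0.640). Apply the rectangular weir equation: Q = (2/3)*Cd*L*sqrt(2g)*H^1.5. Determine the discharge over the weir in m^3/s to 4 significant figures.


Q = (2/3)*0.640*0.6203*sqrt(2*9.81)*0.3849^1.5 = 0.2799 m^3/s
Therefore the discharge over the weir = 0.2799 m^3/s.


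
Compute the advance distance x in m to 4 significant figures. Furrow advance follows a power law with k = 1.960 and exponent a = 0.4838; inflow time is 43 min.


Approach: apply the power-law advance function, x = k*t^a.
x = 1.960 * 43^0.4838 = 12.09 m
Therefore the advance distance x = 12.09 m.


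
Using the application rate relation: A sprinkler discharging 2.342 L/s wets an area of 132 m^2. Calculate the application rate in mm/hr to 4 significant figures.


Approach: apply the application rate relation, rate = (Q/A)*3600.
rate = (2.342 / 132) * 3600 = 63.87 mm/hr
Therefore the application rate = 63.87 mm/hr.


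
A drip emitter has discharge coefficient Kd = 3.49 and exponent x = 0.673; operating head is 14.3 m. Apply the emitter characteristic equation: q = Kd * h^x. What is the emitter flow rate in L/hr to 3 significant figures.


q = 3.49 * 14.3^0.673 = 20.9 L/hr
Therefore the emitter flow rate = 20.9 L/hr.


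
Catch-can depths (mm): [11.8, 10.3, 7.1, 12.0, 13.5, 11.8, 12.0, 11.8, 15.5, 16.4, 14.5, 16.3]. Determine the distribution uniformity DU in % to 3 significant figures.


Approach: apply the low-quarter distribution uniformity, DU = (mean of lowest quarter of readings / overall mean)*100.
sorted lowest 3 of 12: [7.1, 10.3, 11.8] -> mean = 9.7333 mm
overall mean = 12.750 mm
DU = (9.7333/12.750)*100 = 76.3 %
Therefore the distribution uniformity DU = 76.3 %.


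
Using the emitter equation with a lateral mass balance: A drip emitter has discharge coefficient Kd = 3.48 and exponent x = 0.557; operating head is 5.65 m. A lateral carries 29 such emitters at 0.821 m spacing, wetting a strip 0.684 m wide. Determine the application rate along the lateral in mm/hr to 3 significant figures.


Approach: apply the emitter equation with a lateral mass balance, q = Kd*h^x; Q = n*q; rate = Q/(n*spacing*width).
Step 1 — single emitter flow (q = Kd*h^x):
  q = 3.48 * 5.65^0.557 = 9.1300 L/hr
Step 2 — total lateral flow: Q = 29 * 9.1300 = 264.77 L/hr
Step 3 — wetted area: A = 29 * 0.821 * 0.684 = 16.285 m^2
Step 4 — application rate: Q/A = 264.77/16.285 = 16.3 mm/hr
Therefore the application rate along the lateral = 16.3 mm/hr.


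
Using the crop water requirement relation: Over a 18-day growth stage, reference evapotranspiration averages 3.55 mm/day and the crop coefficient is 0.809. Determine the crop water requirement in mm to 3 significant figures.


Approach: apply the crop water requirement relation, CWR = ET0 * Kc * days.
CWR = 3.55 * 0.809 * 18 = 51.7 mm
Therefore the crop water requirement = 51.7 mm.


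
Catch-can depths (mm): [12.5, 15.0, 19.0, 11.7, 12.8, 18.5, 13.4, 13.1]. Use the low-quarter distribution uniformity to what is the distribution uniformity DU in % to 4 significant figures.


Approach: apply the low-quarter distribution uniformity, DU = (mean of lowest quarter of readings / overall mean)*100.
sorted lowest 2 of 8: [11.7, 12.5] -> mean = 12.1000 mm
overall mean = 14.5000 mm
DU = (12.1000/14.5000)*100 = 83.45 %
Therefore the distribution uniformity DU = 83.45 %.


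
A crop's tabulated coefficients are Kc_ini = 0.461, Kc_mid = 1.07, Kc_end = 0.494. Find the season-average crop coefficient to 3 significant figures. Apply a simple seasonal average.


Approach: apply a simple seasonal average, Kc_avg = (Kc_ini + Kc_mid + Kc_end)/3.
Kc_avg = (0.461 + 1.07 + 0.494)/3 = 0.675
Therefore the season-average crop coefficient = 0.675.


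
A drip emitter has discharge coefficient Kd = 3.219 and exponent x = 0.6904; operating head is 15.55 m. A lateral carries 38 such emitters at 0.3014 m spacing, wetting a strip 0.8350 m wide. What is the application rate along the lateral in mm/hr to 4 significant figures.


Approach: apply the emitter equation with a lateral mass balance, q = Kd*h^x; Q = n*q; rate = Q/(n*spacing*width).
Step 1 — single emitter flow (q = Kd*h^x):
  q = 3.219 * 15.55^0.6904 = 21.4038 L/hr
Step 2 — total lateral flow: Q = 38 * 21.4038 = 813.346 L/hr
Step 3 — wetted area: A = 38 * 0.3014 * 0.8350 = 9.56342 m^2
Step 4 — application rate: Q/A = 813.346/9.56342 = 85.05 mm/hr
Therefore the application rate along the lateral = 85.05 mm/hr.


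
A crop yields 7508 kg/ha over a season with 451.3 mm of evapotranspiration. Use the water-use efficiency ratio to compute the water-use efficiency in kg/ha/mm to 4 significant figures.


Approach: apply the water-use efficiency ratio, WUE = yield/ET.
WUE = 7508 / 451.3 = 16.64 kg/ha/mm
Therefore the water-use efficiency = 16.64 kg/ha/mm.


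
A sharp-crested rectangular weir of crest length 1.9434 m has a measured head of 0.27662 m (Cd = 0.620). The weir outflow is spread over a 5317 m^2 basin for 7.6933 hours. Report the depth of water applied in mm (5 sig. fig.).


Approach: apply the rectangular weir equation with a volume-to-depth conversion, Q = (2/3)*Cd*L*sqrt(2g)*H^1.5; d = Q*t/A * 1000.
Step 1 — weir discharge:
  Q = (2/3)*0.620*1.9434*sqrt(2*9.81)*0.27662^1.5 = 0.5176515 m^3/s
Step 2 — volume: V = 0.5176515 * 7.6933*3600 = 14336.81 m^3
Step 3 — depth: d = V/A * 1000 = 14336.81/5317 * 1000 = 2696.4 mm
Therefore the depth of water applied = 2696.4 mm.


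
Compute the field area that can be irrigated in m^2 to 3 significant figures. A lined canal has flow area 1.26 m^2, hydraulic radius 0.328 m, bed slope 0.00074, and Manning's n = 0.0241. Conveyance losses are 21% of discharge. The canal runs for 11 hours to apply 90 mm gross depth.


Approach: apply Manning's equation with a conveyance and depth budget, Q = (1/n)*A*R^(2/3)*S^(1/2); Q_field = Q*(1-loss); Area = Q_field*t/(d/1000).
Step 1 — canal discharge (Manning's equation):
  Q = (1/0.0241) * 1.26 * 0.328^(2/3) * 0.00074^(1/2) = 0.67642 m^3/s
Step 2 — delivered flow: Q_field = 0.67642*(1 - 21/100) = 0.53437 m^3/s
Step 3 — volume delivered: V = 0.53437 * 11*3600 = 21161 m^3
Step 4 — area served: A = V / (depth/1000) = 21161 / 0.09 = 235000 m^2
Therefore the field area that can be irrigated = 235000 m^2.


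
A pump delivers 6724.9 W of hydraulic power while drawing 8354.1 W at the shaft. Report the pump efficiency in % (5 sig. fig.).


Approach: apply the efficiency ratio, eta = (P_out/P_in)*100.
eta = (6724.9 / 8354.1) * 100 = 80.498 %
Therefore the pump efficiency = 80.498 %.


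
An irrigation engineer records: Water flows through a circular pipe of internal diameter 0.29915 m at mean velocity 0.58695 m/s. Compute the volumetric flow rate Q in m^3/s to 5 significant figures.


Approach: apply the continuity equation for pipe flow, Q = A * v with A = pi*(D/2)^2.
A = pi*(0.29915/2)^2 = 0.07028585 m^2
Q = 0.07028585 * 0.58695 = 0.041254 m^3/s
Therefore the volumetric flow rate Q = 0.041254 m^3/s.


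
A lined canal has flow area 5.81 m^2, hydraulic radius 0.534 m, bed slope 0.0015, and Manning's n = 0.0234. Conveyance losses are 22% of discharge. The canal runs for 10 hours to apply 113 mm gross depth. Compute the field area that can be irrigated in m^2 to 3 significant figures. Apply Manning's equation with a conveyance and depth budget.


Approach: apply Manning's equation with a conveyance and depth budget, Q = (1/n)*A*R^(2/3)*S^(1/2); Q_field = Q*(1-loss); Area = Q_field*t/(d/1000).
Step 1 — canal discharge (Manning's equation):
  Q = (1/0.0234) * 5.81 * 0.534^(2/3) * 0.0015^(1/2) = 6.3295 m^3/s
Step 2 — delivered flow: Q_field = 6.3295*(1 - 22/100) = 4.9370 m^3/s
Step 3 — volume delivered: V = 4.9370 * 10*3600 = 177730 m^3
Step 4 — area served: A = V / (depth/1000) = 177730 / 0.113 = 1570000 m^2
Therefore the field area that can be irrigated = 1570000 m^2.


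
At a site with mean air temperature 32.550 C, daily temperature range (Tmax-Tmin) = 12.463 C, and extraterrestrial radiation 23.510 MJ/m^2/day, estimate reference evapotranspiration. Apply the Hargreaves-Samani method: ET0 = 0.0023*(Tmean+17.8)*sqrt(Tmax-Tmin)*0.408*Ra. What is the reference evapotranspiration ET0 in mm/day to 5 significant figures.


ET0 = 0.0023*(32.550+17.8)*sqrt(12.463)*0.408*23.510 = 3.9215 mm/day
Therefore the reference evapotranspiration ET0 = 3.9215 mm/day.


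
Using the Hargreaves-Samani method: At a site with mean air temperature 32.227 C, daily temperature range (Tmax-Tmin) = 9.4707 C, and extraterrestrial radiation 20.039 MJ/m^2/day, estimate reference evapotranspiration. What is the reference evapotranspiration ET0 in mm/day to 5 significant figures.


Approach: apply the Hargreaves-Samani method, ET0 = 0.0023*(Tmean+17.8)*sqrt(Tmax-Tmin)*0.408*Ra.
ET0 = 0.0023*(32.227+17.8)*sqrt(9.4707)*0.408*20.039 = 2.8951 mm/day
Therefore the reference evapotranspiration ET0 = 2.8951 mm/day.


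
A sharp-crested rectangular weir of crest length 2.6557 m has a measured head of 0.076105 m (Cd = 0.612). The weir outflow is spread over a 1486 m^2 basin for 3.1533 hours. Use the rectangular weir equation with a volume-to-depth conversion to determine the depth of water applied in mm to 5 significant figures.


Approach: apply the rectangular weir equation with a volume-to-depth conversion, Q = (2/3)*Cd*L*sqrt(2g)*H^1.5; d = Q*t/A * 1000.
Step 1 — weir discharge:
  Q = (2/3)*0.612*2.6557*sqrt(2*9.81)*0.076105^1.5 = 0.1007647 m^3/s
Step 2 — volume: V = 0.1007647 * 3.1533*3600 = 1143.869 m^3
Step 3 — depth: d = V/A * 1000 = 1143.869/1486 * 1000 = 769.76 mm
Therefore the depth of water applied = 769.76 mm.


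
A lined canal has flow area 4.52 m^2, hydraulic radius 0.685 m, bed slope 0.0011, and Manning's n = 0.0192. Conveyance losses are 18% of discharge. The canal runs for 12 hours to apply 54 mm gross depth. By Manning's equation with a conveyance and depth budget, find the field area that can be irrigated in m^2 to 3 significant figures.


Approach: apply Manning's equation with a conveyance and depth budget, Q = (1/n)*A*R^(2/3)*S^(1/2); Q_field = Q*(1-loss); Area = Q_field*t/(d/1000).
Step 1 — canal discharge (Manning's equation):
  Q = (1/0.0192) * 4.52 * 0.685^(2/3) * 0.0011^(1/2) = 6.0673 m^3/s
Step 2 — delivered flow: Q_field = 6.0673*(1 - 18/100) = 4.9752 m^3/s
Step 3 — volume delivered: V = 4.9752 * 12*3600 = 214930 m^3
Step 4 — area served: A = V / (depth/1000) = 214930 / 0.054 = 3980000 m^2
Therefore the field area that can be irrigated = 3980000 m^2.


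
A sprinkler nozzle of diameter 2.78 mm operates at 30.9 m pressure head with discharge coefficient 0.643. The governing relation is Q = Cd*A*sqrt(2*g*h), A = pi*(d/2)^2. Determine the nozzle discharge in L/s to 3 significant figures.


A = pi*(2.78e-3/2)^2 = 6.0699e-06 m^2
Q = 0.643 * 6.0699e-06 * sqrt(2*9.81*30.9) * 1000 = 0.0961 L/s
Therefore the nozzle discharge = 0.0961 L/s.


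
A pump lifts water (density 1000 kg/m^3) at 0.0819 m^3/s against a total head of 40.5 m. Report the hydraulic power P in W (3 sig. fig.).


Approach: apply the hydraulic power relation, P = rho*g*Q*H.
P = 1000 * 9.81 * 0.0819 * 40.5 = 32500 W
Therefore the hydraulic power P = 32500 W.


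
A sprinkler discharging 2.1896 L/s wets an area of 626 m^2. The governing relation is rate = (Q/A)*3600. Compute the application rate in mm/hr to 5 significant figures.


rate = (2.1896 / 626) * 3600 = 12.592 mm/hr
Therefore the application rate = 12.592 mm/hr.


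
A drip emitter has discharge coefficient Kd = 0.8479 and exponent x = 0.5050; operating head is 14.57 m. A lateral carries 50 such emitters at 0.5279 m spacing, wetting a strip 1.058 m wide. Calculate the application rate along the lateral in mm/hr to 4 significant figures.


Approach: apply the emitter equation with a lateral mass balance, q = Kd*h^x; Q = n*q; rate = Q/(n*spacing*width).
Step 1 — single emitter flow (q = Kd*h^x):
  q = 0.8479 * 14.57^0.5050 = 3.28013 L/hr
Step 2 — total lateral flow: Q = 50 * 3.28013 = 164.007 L/hr
Step 3 — wetted area: A = 50 * 0.5279 * 1.058 = 27.9259 m^2
Step 4 — application rate: Q/A = 164.007/27.9259 = 5.873 mm/hr
Therefore the application rate along the lateral = 5.873 mm/hr.


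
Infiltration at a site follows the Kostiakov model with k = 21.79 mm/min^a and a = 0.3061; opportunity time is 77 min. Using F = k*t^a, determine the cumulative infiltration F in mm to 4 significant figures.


F = 21.79 * 77^0.3061 = 82.36 mm
Therefore the cumulative infiltration F = 82.36 mm.


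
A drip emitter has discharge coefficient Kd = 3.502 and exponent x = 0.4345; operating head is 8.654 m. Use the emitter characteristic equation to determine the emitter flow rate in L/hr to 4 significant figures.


Approach: apply the emitter characteristic equation, q = Kd * h^x.
q = 3.502 * 8.654^0.4345 = 8.944 L/hr
Therefore the emitter flow rate = 8.944 L/hr.


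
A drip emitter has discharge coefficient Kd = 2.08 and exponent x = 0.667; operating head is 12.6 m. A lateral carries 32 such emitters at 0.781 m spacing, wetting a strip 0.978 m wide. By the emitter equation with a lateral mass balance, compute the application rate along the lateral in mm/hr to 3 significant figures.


Approach: apply the emitter equation with a lateral mass balance, q = Kd*h^x; Q = n*q; rate = Q/(n*spacing*width).
Step 1 — single emitter flow (q = Kd*h^x):
  q = 2.08 * 12.6^0.667 = 11.272 L/hr
Step 2 — total lateral flow: Q = 32 * 11.272 = 360.71 L/hr
Step 3 — wetted area: A = 32 * 0.781 * 0.978 = 24.442 m^2
Step 4 — application rate: Q/A = 360.71/24.442 = 14.8 mm/hr
Therefore the application rate along the lateral = 14.8 mm/hr.


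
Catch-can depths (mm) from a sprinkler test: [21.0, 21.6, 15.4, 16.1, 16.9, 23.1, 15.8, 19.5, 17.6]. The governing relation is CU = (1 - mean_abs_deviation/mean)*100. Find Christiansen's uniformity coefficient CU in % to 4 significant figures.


mean = 18.5556 mm
mean |d_i - mean| = 2.43951 mm
CU = (1 - 2.43951/18.5556)*100 = 86.85 %
Therefore Christiansen's uniformity coefficient CU = 86.85 %.


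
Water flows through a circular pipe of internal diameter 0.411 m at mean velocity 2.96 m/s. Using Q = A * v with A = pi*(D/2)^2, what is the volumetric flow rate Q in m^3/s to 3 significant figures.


A = pi*(0.411/2)^2 = 0.13267 m^2
Q = 0.13267 * 2.96 = 0.393 m^3/s
Therefore the volumetric flow rate Q = 0.393 m^3/s.


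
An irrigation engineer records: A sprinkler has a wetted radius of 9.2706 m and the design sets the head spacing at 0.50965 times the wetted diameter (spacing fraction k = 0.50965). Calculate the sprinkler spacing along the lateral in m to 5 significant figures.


Approach: apply the sprinkler spacing rule (spacing as a fraction of wetted diameter), S = k*(2*R).
S = 0.50965 * (2 * 9.2706) = 9.4495 m
Therefore the sprinkler spacing along the lateral = 9.4495 m.


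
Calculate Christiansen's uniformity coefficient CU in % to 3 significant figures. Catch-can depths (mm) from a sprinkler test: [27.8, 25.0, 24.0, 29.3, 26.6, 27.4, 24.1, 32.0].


Approach: apply Christiansen's uniformity coefficient, CU = (1 - mean_abs_deviation/mean)*100.
mean = 27.025 mm
mean |d_i - mean| = 2.1000 mm
CU = (1 - 2.1000/27.025)*100 = 92.2 %
Therefore Christiansen's uniformity coefficient CU = 92.2 %.


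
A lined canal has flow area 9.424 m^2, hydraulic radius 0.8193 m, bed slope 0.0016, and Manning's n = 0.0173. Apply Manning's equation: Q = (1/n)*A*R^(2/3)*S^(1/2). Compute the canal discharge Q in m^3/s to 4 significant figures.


Q = (1/0.0173) * 9.424 * 0.8193^(2/3) * 0.0016^(1/2) = 19.08 m^3/s
Therefore the canal discharge Q = 19.08 m^3/s.


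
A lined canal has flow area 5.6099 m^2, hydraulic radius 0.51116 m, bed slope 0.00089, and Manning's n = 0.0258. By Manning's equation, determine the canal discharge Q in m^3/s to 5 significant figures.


Approach: apply Manning's equation, Q = (1/n)*A*R^(2/3)*S^(1/2).
Q = (1/0.0258) * 5.6099 * 0.51116^(2/3) * 0.00089^(1/2) = 4.1470 m^3/s
Therefore the canal discharge Q = 4.1470 m^3/s.


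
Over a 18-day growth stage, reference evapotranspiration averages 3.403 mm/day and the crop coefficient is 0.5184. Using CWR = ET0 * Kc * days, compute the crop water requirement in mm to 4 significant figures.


CWR = 3.403 * 0.5184 * 18 = 31.75 mm
Therefore the crop water requirement = 31.75 mm.


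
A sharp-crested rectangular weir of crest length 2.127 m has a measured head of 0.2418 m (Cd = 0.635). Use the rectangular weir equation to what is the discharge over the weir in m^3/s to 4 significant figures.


Approach: apply the rectangular weir equation, Q = (2/3)*Cd*L*sqrt(2g)*H^1.5.
Q = (2/3)*0.635*2.127*sqrt(2*9.81)*0.2418^1.5 = 0.4742 m^3/s
Therefore the discharge over the weir = 0.4742 m^3/s.


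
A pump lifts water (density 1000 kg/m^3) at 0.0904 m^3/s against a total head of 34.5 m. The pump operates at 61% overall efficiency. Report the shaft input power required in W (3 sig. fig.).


Approach: apply hydraulic power then efficiency conversion, P = rho*g*Q*H; P_in = P/eta.
Step 1 — hydraulic power (P = rho*g*Q*H):
  P = 1000 * 9.81 * 0.0904 * 34.5 = 30595 W
Step 2 — input power: P_in = P/eta = 30595 / 0.61 = 50200 W
Therefore the shaft input power required = 50200 W.


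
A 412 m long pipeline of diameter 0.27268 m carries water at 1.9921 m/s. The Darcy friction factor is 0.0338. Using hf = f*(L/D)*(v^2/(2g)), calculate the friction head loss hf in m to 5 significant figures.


hf = 0.0338 * (412/0.27268) * (1.9921^2 / (2*9.81))
hf = 10.330 m
Therefore the friction head loss hf = 10.330 m.


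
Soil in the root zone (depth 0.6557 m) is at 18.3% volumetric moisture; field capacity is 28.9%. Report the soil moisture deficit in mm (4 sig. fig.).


Approach: apply the soil moisture deficit relation, SMD = (FC - theta)/100 * depth * 1000.
SMD = (28.9 - 18.3)/100 * 0.6557 * 1000 = 69.50 mm
Therefore the soil moisture deficit = 69.50 mm.


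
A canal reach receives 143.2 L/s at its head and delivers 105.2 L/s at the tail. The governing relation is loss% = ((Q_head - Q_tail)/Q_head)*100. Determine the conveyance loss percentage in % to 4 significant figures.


loss = ((143.2 - 105.2)/143.2)*100 = 26.54 %
Therefore the conveyance loss percentage = 26.54 %.


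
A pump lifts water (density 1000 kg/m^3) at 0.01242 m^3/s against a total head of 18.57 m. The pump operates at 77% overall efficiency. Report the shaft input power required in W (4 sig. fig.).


Approach: apply hydraulic power then efficiency conversion, P = rho*g*Q*H; P_in = P/eta.
Step 1 — hydraulic power (P = rho*g*Q*H):
  P = 1000 * 9.81 * 0.01242 * 18.57 = 2262.57 W
Step 2 — input power: P_in = P/eta = 2262.57 / 0.77 = 2938 W
Therefore the shaft input power required = 2938 W.


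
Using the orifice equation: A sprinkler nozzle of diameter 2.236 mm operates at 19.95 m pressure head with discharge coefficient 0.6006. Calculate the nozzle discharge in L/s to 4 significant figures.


Approach: apply the orifice equation, Q = Cd*A*sqrt(2*g*h), A = pi*(d/2)^2.
A = pi*(2.236e-3/2)^2 = 3.92675e-06 m^2
Q = 0.6006 * 3.92675e-06 * sqrt(2*9.81*19.95) * 1000 = 0.04666 L/s
Therefore the nozzle discharge = 0.04666 L/s.


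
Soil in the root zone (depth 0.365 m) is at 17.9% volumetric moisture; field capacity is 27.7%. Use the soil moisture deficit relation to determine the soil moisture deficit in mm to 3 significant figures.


Approach: apply the soil moisture deficit relation, SMD = (FC - theta)/100 * depth * 1000.
SMD = (27.7 - 17.9)/100 * 0.365 * 1000 = 35.8 mm
Therefore the soil moisture deficit = 35.8 mm.


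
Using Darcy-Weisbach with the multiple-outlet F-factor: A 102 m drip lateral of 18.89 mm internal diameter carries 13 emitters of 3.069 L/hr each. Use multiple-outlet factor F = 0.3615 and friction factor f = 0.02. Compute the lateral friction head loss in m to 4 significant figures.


Approach: apply Darcy-Weisbach with the multiple-outlet F-factor, Q = n*q/(3600*1000) m^3/s; v = Q/A; hf = F*f*(L/D)*(v^2/(2g)).
Q = 13*3.069/(3600*1000) = 1.10825e-05 m^3/s
A = pi*(18.89e-3/2)^2 = 2.80255e-04 m^2, so v = Q/A = 0.0395443 m/s
hf = 0.3615*0.02*(102/0.01889)*(0.0395443^2/(2*9.81)) = 0.003112 m
Therefore the lateral friction head loss = 0.003112 m.


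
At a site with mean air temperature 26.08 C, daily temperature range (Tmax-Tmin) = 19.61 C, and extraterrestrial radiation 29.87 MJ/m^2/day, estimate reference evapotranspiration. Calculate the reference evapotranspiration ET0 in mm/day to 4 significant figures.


Approach: apply the Hargreaves-Samani method, ET0 = 0.0023*(Tmean+17.8)*sqrt(Tmax-Tmin)*0.408*Ra.
ET0 = 0.0023*(26.08+17.8)*sqrt(19.61)*0.408*29.87 = 5.447 mm/day
Therefore the reference evapotranspiration ET0 = 5.447 mm/day.


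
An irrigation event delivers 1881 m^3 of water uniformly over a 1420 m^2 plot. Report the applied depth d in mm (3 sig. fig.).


Approach: apply depth from volume over area, d = (V/A)*1000.
d = (1881 / 1420) * 1000 = 1320 mm
Therefore the applied depth d = 1320 mm.


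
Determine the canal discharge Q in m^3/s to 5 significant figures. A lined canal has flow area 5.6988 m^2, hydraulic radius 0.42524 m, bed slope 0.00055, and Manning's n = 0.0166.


Approach: apply Manning's equation, Q = (1/n)*A*R^(2/3)*S^(1/2).
Q = (1/0.0166) * 5.6988 * 0.42524^(2/3) * 0.00055^(1/2) = 4.5528 m^3/s
Therefore the canal discharge Q = 4.5528 m^3/s.


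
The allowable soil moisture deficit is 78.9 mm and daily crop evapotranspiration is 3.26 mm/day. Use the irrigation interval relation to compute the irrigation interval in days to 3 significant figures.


Approach: apply the irrigation interval relation, interval = SMD / ETc.
interval = 78.9 / 3.26 = 24.2 days
Therefore the irrigation interval = 24.2 days.


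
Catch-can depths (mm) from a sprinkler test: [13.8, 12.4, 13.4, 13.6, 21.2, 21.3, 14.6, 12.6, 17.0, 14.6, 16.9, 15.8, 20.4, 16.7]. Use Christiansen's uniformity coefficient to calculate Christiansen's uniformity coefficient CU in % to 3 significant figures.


Approach: apply Christiansen's uniformity coefficient, CU = (1 - mean_abs_deviation/mean)*100.
mean = 16.021 mm
mean |d_i - mean| = 2.4816 mm
CU = (1 - 2.4816/16.021)*100 = 84.5 %
Therefore Christiansen's uniformity coefficient CU = 84.5 %.


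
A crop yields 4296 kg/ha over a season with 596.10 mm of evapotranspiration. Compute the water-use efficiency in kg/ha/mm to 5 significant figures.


Approach: apply the water-use efficiency ratio, WUE = yield/ET.
WUE = 4296 / 596.10 = 7.2068 kg/ha/mm
Therefore the water-use efficiency = 7.2068 kg/ha/mm.


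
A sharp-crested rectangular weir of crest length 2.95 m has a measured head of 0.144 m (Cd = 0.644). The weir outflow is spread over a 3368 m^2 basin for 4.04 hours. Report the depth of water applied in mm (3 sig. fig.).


Approach: apply the rectangular weir equation with a volume-to-depth conversion, Q = (2/3)*Cd*L*sqrt(2g)*H^1.5; d = Q*t/A * 1000.
Step 1 — weir discharge:
  Q = (2/3)*0.644*2.95*sqrt(2*9.81)*0.144^1.5 = 0.30656 m^3/s
Step 2 — volume: V = 0.30656 * 4.04*3600 = 4458.6 m^3
Step 3 — depth: d = V/A * 1000 = 4458.6/3368 * 1000 = 1320 mm
Therefore the depth of water applied = 1320 mm.


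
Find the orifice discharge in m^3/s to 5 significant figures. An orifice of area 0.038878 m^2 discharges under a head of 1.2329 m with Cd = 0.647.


Approach: apply the orifice equation, Q = Cd*A*sqrt(2*g*h).
Q = 0.647 * 0.038878 * sqrt(2*9.81*1.2329) = 0.12371 m^3/s
Therefore the orifice discharge = 0.12371 m^3/s.


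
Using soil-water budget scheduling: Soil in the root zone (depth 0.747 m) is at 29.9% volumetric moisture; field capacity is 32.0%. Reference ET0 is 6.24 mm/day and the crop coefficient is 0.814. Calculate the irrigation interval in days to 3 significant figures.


Approach: apply soil-water budget scheduling, SMD = (FC-theta)/100*depth*1000; ETc = ET0*Kc; interval = SMD/ETc.
Step 1 — soil moisture deficit:
  SMD = (32.0 - 29.9)/100 * 0.747 * 1000 = 15.687 mm
Step 2 — daily crop ET (ETc = ET0*Kc):
  ETc = 6.24 * 0.814 = 5.0794 mm/day
Step 3 — irrigation interval (SMD/ETc):
  interval = 15.687 / 5.0794 = 3.09 days
Therefore the irrigation interval = 3.09 days.


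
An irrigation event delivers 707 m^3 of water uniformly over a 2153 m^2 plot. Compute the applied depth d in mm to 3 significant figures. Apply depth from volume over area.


Approach: apply depth from volume over area, d = (V/A)*1000.
d = (707 / 2153) * 1000 = 328 mm
Therefore the applied depth d = 328 mm.


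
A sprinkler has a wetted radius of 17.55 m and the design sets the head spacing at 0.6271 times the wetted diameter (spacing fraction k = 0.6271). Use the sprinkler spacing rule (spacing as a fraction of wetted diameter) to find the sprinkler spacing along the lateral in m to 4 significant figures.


Approach: apply the sprinkler spacing rule (spacing as a fraction of wetted diameter), S = k*(2*R).
S = 0.6271 * (2 * 17.55) = 22.01 m
Therefore the sprinkler spacing along the lateral = 22.01 m.


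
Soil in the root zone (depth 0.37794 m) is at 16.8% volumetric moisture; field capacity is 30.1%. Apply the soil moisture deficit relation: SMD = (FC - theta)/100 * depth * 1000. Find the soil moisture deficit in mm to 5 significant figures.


SMD = (30.1 - 16.8)/100 * 0.37794 * 1000 = 50.266 mm
Therefore the soil moisture deficit = 50.266 mm.


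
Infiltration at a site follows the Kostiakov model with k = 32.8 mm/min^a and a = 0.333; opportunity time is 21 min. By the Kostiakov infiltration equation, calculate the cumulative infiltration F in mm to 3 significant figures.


Approach: apply the Kostiakov infiltration equation, F = k*t^a.
F = 32.8 * 21^0.333 = 90.4 mm
Therefore the cumulative infiltration F = 90.4 mm.


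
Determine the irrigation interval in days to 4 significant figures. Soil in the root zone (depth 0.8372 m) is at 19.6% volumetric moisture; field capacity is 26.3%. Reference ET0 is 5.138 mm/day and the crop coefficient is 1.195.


Approach: apply soil-water budget scheduling, SMD = (FC-theta)/100*depth*1000; ETc = ET0*Kc; interval = SMD/ETc.
Step 1 — soil moisture deficit:
  SMD = (26.3 - 19.6)/100 * 0.8372 * 1000 = 56.0924 mm
Step 2 — daily crop ET (ETc = ET0*Kc):
  ETc = 5.138 * 1.195 = 6.13991 mm/day
Step 3 — irrigation interval (SMD/ETc):
  interval = 56.0924 / 6.13991 = 9.136 days
Therefore the irrigation interval = 9.136 days.


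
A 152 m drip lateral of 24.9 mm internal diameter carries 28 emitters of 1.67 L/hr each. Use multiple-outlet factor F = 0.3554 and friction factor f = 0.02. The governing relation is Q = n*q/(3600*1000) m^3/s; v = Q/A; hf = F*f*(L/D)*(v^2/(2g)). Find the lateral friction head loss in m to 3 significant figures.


Q = 28*1.67/(3600*1000) = 1.2989e-05 m^3/s
A = pi*(24.9e-3/2)^2 = 4.8695e-04 m^2, so v = Q/A = 0.026674 m/s
hf = 0.3554*0.02*(152/0.0249)*(0.026674^2/(2*9.81)) = 0.00157 m
Therefore the lateral friction head loss = 0.00157 m.


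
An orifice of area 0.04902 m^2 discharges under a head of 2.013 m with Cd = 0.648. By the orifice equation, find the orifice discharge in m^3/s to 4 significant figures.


Approach: apply the orifice equation, Q = Cd*A*sqrt(2*g*h).
Q = 0.648 * 0.04902 * sqrt(2*9.81*2.013) = 0.1996 m^3/s
Therefore the orifice discharge = 0.1996 m^3/s.


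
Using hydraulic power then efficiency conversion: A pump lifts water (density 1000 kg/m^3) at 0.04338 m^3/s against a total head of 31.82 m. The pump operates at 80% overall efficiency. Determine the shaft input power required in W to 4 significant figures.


Approach: apply hydraulic power then efficiency conversion, P = rho*g*Q*H; P_in = P/eta.
Step 1 — hydraulic power (P = rho*g*Q*H):
  P = 1000 * 9.81 * 0.04338 * 31.82 = 13541.2 W
Step 2 — input power: P_in = P/eta = 13541.2 / 0.8 = 16930 W
Therefore the shaft input power required = 16930 W.


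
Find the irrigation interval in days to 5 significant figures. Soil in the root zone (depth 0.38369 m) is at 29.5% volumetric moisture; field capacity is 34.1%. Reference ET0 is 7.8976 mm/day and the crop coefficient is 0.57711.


Approach: apply soil-water budget scheduling, SMD = (FC-theta)/100*depth*1000; ETc = ET0*Kc; interval = SMD/ETc.
Step 1 — soil moisture deficit:
  SMD = (34.1 - 29.5)/100 * 0.38369 * 1000 = 17.64974 mm
Step 2 — daily crop ET (ETc = ET0*Kc):
  ETc = 7.8976 * 0.57711 = 4.557784 mm/day
Step 3 — irrigation interval (SMD/ETc):
  interval = 17.64974 / 4.557784 = 3.8724 days
Therefore the irrigation interval = 3.8724 days.


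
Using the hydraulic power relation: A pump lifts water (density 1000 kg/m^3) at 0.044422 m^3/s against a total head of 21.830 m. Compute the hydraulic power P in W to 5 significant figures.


Approach: apply the hydraulic power relation, P = rho*g*Q*H.
P = 1000 * 9.81 * 0.044422 * 21.830 = 9513.1 W
Therefore the hydraulic power P = 9513.1 W.


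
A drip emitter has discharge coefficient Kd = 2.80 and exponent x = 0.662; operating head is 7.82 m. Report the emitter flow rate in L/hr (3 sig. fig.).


Approach: apply the emitter characteristic equation, q = Kd * h^x.
q = 2.80 * 7.82^0.662 = 10.9 L/hr
Therefore the emitter flow rate = 10.9 L/hr.


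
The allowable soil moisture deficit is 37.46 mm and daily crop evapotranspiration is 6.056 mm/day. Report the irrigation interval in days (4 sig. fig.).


Approach: apply the irrigation interval relation, interval = SMD / ETc.
interval = 37.46 / 6.056 = 6.186 days
Therefore the irrigation interval = 6.186 days.


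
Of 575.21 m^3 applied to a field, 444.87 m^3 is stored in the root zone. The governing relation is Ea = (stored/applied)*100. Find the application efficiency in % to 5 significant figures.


Ea = (444.87/575.21)*100 = 77.340 %
Therefore the application efficiency = 77.340 %.


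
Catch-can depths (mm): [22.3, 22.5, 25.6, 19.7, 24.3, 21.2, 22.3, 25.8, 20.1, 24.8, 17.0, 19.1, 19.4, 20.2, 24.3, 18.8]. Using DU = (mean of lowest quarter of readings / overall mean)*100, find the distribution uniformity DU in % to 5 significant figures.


sorted lowest 4 of 16: [17.0, 18.8, 19.1, 19.4] -> mean = 18.57500 mm
overall mean = 21.71250 mm
DU = (18.57500/21.71250)*100 = 85.550 %
Therefore the distribution uniformity DU = 85.550 %.


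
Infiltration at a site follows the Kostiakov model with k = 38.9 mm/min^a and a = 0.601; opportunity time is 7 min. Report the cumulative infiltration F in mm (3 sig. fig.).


Approach: apply the Kostiakov infiltration equation, F = k*t^a.
F = 38.9 * 7^0.601 = 125 mm
Therefore the cumulative infiltration F = 125 mm.


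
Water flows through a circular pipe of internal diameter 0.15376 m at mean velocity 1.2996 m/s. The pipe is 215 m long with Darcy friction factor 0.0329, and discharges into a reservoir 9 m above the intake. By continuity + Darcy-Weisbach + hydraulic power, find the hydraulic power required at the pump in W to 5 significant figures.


Approach: apply continuity + Darcy-Weisbach + hydraulic power, Q = A*v; hf = f*(L/D)*(v^2/(2g)); H = static + hf; P = rho*g*Q*H.
Step 1 — flow rate (continuity, Q = A*v):
  A = pi*(0.15376/2)^2 = 0.01856849 m^2
  Q = 0.01856849 * 1.2996 = 0.02413161 m^3/s
Step 2 — friction head loss (Darcy-Weisbach):
  hf = 0.0329 * (215/0.15376) * (1.2996^2 / (2*9.81))
  hf = 3.960148 m
Step 3 — total head: H = 9 + 3.960148 = 12.96015 m
Step 4 — hydraulic power (P = rho*g*Q*H):
  P = 1000 * 9.81 * 0.02413161 * 12.96015 = 3068.1 W
Therefore the hydraulic power required at the pump = 3068.1 W.


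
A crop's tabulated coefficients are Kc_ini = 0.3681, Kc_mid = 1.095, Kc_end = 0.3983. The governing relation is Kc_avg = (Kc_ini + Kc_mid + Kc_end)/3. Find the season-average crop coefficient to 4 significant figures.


Kc_avg = (0.3681 + 1.095 + 0.3983)/3 = 0.6205
Therefore the season-average crop coefficient = 0.6205.


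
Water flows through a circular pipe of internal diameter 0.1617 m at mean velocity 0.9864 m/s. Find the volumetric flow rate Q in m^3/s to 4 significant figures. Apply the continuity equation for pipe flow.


Approach: apply the continuity equation for pipe flow, Q = A * v with A = pi*(D/2)^2.
A = pi*(0.1617/2)^2 = 0.0205357 m^2
Q = 0.0205357 * 0.9864 = 0.02026 m^3/s
Therefore the volumetric flow rate Q = 0.02026 m^3/s.


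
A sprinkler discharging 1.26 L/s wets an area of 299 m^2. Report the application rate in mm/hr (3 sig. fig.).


Approach: apply the application rate relation, rate = (Q/A)*3600.
rate = (1.26 / 299) * 3600 = 15.2 mm/hr
Therefore the application rate = 15.2 mm/hr.


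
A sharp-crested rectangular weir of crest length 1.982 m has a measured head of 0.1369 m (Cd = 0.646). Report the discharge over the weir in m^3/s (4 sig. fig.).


Approach: apply the rectangular weir equation, Q = (2/3)*Cd*L*sqrt(2g)*H^1.5.
Q = (2/3)*0.646*1.982*sqrt(2*9.81)*0.1369^1.5 = 0.1915 m^3/s
Therefore the discharge over the weir = 0.1915 m^3/s.


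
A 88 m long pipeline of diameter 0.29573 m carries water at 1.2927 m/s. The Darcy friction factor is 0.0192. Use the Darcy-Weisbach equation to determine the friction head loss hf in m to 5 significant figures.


Approach: apply the Darcy-Weisbach equation, hf = f*(L/D)*(v^2/(2g)).
hf = 0.0192 * (88/0.29573) * (1.2927^2 / (2*9.81))
hf = 0.48661 m
Therefore the friction head loss hf = 0.48661 m.


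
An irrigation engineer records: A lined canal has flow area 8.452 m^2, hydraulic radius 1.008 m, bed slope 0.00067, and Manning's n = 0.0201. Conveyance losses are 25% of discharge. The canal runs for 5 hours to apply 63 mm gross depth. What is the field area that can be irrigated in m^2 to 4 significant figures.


Approach: apply Manning's equation with a conveyance and depth budget, Q = (1/n)*A*R^(2/3)*S^(1/2); Q_field = Q*(1-loss); Area = Q_field*t/(d/1000).
Step 1 — canal discharge (Manning's equation):
  Q = (1/0.0201) * 8.452 * 1.008^(2/3) * 0.00067^(1/2) = 10.9423 m^3/s
Step 2 — delivered flow: Q_field = 10.9423*(1 - 25/100) = 8.20671 m^3/s
Step 3 — volume delivered: V = 8.20671 * 5*3600 = 147721 m^3
Step 4 — area served: A = V / (depth/1000) = 147721 / 0.063 = 2345000 m^2
Therefore the field area that can be irrigated = 2345000 m^2.


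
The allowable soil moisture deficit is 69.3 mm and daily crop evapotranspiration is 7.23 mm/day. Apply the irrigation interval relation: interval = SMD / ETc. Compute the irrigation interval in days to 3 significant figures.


interval = 69.3 / 7.23 = 9.59 days
Therefore the irrigation interval = 9.59 days.


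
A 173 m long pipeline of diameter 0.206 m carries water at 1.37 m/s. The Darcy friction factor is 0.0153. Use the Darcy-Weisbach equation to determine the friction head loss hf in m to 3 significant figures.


Approach: apply the Darcy-Weisbach equation, hf = f*(L/D)*(v^2/(2g)).
hf = 0.0153 * (173/0.206) * (1.37^2 / (2*9.81))
hf = 1.23 m
Therefore the friction head loss hf = 1.23 m.


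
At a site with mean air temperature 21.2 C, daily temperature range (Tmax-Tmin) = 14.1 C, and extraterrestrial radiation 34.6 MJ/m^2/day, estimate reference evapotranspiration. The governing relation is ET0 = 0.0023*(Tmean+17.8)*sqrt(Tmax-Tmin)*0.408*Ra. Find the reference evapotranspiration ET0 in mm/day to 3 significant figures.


ET0 = 0.0023*(21.2+17.8)*sqrt(14.1)*0.408*34.6 = 4.75 mm/day
Therefore the reference evapotranspiration ET0 = 4.75 mm/day.


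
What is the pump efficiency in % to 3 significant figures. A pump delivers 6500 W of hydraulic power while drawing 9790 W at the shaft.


Approach: apply the efficiency ratio, eta = (P_out/P_in)*100.
eta = (6500 / 9790) * 100 = 66.4 %
Therefore the pump efficiency = 66.4 %.


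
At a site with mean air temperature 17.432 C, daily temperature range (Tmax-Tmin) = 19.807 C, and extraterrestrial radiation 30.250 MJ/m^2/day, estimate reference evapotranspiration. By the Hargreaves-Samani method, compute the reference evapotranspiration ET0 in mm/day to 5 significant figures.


Approach: apply the Hargreaves-Samani method, ET0 = 0.0023*(Tmean+17.8)*sqrt(Tmax-Tmin)*0.408*Ra.
ET0 = 0.0023*(17.432+17.8)*sqrt(19.807)*0.408*30.250 = 4.4510 mm/day
Therefore the reference evapotranspiration ET0 = 4.4510 mm/day.


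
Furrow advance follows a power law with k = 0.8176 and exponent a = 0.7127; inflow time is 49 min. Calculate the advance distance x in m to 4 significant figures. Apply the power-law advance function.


Approach: apply the power-law advance function, x = k*t^a.
x = 0.8176 * 49^0.7127 = 13.10 m
Therefore the advance distance x = 13.10 m.


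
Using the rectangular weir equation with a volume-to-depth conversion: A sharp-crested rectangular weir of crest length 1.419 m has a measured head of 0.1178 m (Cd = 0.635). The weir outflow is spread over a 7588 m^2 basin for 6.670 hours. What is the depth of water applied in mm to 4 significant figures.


Approach: apply the rectangular weir equation with a volume-to-depth conversion, Q = (2/3)*Cd*L*sqrt(2g)*H^1.5; d = Q*t/A * 1000.
Step 1 — weir discharge:
  Q = (2/3)*0.635*1.419*sqrt(2*9.81)*0.1178^1.5 = 0.107580 m^3/s
Step 2 — volume: V = 0.107580 * 6.670*3600 = 2583.22 m^3
Step 3 — depth: d = V/A * 1000 = 2583.22/7588 * 1000 = 340.4 mm
Therefore the depth of water applied = 340.4 mm.


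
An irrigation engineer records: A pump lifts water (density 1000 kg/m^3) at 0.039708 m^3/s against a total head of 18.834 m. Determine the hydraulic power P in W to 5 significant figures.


Approach: apply the hydraulic power relation, P = rho*g*Q*H.
P = 1000 * 9.81 * 0.039708 * 18.834 = 7336.5 W
Therefore the hydraulic power P = 7336.5 W.


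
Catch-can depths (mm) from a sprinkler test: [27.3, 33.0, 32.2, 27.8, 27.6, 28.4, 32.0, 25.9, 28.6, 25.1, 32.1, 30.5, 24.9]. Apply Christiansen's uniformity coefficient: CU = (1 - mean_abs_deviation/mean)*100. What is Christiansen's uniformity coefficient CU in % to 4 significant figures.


mean = 28.8769 mm
mean |d_i - mean| = 2.37160 mm
CU = (1 - 2.37160/28.8769)*100 = 91.79 %
Therefore Christiansen's uniformity coefficient CU = 91.79 %.


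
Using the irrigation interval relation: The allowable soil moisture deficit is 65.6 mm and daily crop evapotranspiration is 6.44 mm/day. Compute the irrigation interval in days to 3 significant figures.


Approach: apply the irrigation interval relation, interval = SMD / ETc.
interval = 65.6 / 6.44 = 10.2 days
Therefore the irrigation interval = 10.2 days.
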